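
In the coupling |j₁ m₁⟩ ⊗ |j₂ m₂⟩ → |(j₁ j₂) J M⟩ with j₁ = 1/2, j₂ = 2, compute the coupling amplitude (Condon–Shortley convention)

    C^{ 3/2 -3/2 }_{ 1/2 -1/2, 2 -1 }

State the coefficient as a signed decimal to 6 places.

j₁+j₂−J=1  J+j₁−j₂=0  J−j₁+j₂=3  j₁+j₂+J+1=5
(j₁±m₁, j₂±m₂, J±M) = (0,1,1,3,0,3)
P² = 36/5
sum k=1..1:
  [1] −1/6 = -1/6
S = -1/6
C² = P²·S² = 1/5 ; C = -0.447214

−√(1/5) = -0.447214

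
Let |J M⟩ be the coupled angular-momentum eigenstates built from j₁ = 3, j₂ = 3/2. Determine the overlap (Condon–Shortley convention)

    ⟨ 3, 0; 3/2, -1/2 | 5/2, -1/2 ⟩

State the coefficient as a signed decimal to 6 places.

j₁+j₂−J=2  J+j₁−j₂=4  J−j₁+j₂=1  j₁+j₂+J+1=8
(j₁±m₁, j₂±m₂, J±M) = (3,3,1,2,2,3)
P² = 216/35
sum k=0..1:
  [0] +1/12 = 1/12
  [1] −1/4 = -1/4
S = -1/6
C² = P²·S² = 6/35 ; C = -0.414039

−√(6/35) ≈ -0.414039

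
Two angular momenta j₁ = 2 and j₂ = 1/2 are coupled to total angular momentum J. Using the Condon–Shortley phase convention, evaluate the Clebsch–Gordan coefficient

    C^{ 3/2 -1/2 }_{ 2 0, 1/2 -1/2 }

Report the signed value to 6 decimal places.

triangle: 1!*3!*0!/5! = 6/120
(j±m)!: 2!*2!*0!*1!*1!*2! = 8
prefactor² = (2J+1)*Δ*N² = 8/5
  k=0: +1/(0!*1!*2!*0!*1!*0!) = 1/2
Σ = 1/2  ⇒  CG² = 8/5*1/2² = 2/5
CG = +√(2/5) = +0.632456

+0.632456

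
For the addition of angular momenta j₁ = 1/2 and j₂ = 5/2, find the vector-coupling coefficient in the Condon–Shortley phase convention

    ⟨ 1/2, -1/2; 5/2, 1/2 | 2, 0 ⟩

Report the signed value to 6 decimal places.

√[5·1!0!4!/6! · 0!1!3!2!2!2!] = √(8)
  +(−1)^1/∏(1,0,0,2,0,2)! = -1/4  (running -1/4)
⟨..|..⟩ = √(8)·(-1/4) = -0.707107

-0.707107  (= −√(1/2))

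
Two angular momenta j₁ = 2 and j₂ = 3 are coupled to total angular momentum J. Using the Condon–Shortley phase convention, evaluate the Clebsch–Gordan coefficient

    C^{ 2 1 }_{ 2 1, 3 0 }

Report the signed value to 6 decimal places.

triangle: 3!·1!·3!/8! = 36/40320
(j±m)!: 3!·1!·3!·3!·3!·1! = 1296
prefactor² = (2J+1)·Δ·N² = 81/14
  k=0: +1/(0!·3!·1!·3!·0!·0!) = 1/36
  k=1: −1/(1!·2!·0!·2!·1!·1!) = -1/4
Σ = -2/9  ⇒  CG² = 81/14·(-2/9)² = 2/7
CG = −√(2/7) = -0.534522

-0.534522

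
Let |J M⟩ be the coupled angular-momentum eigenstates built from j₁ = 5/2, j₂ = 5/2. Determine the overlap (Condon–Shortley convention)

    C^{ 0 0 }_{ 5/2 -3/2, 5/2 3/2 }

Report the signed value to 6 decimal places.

+0.408248

j₁+j₂−J=5  J+j₁−j₂=0  J−j₁+j₂=0  j₁+j₂+J+1=6
(j₁±m₁, j₂±m₂, J±M) = (1,4,4,1,0,0)
P² = 96
sum k=4..4:
  [4] +1/24 = 1/24
S = 1/24
C² = P²·S² = 1/6 ; C = +0.408248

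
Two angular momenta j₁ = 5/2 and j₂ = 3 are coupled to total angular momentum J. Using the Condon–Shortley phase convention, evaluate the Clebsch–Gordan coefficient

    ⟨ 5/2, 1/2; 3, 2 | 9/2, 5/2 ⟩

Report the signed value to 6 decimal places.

triangle: 1!*4!*5!/11! = 2880/39916800
(j±m)!: 3!*2!*5!*1!*7!*2! = 14515200
prefactor² = (2J+1)*Δ*N² = 115200/11
  k=0: +1/(0!*1!*2!*5!*2!*0!) = 1/480
  k=1: −1/(1!*0!*1!*4!*3!*1!) = -1/144
Σ = -7/1440  ⇒  CG² = 115200/11*(-7/1440)² = 49/198
CG = −√(49/198) = -0.497468

-0.497468  (= −√(49/198))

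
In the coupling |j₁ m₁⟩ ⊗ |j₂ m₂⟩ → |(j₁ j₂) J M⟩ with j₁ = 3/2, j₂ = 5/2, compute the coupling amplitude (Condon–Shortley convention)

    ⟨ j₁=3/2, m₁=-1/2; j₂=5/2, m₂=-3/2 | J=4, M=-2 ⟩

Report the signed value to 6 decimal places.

+0.731925

√[9·0!3!5!/9! · 1!2!1!4!2!6!] = √(8640/7)
  +(−1)^0/∏(0,0,2,1,1,4)! = 1/48  (running 1/48)
⟨..|..⟩ = √(8640/7)·(1/48) = +0.731925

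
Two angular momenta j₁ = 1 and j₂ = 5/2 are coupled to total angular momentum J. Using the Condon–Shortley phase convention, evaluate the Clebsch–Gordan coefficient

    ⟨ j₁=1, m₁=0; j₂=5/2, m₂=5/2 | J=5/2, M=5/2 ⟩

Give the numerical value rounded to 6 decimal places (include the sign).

triangle: 1!*1!*4!/7! = 24/5040
(j±m)!: 1!*1!*5!*0!*5!*0! = 14400
prefactor² = (2J+1)*Δ*N² = 2880/7
  k=1: −1/(1!*0!*0!*4!*1!*0!) = -1/24
Σ = -1/24  ⇒  CG² = 2880/7*(-1/24)² = 5/7
CG = −√(5/7) = -0.845154

−√(5/7) = -0.845154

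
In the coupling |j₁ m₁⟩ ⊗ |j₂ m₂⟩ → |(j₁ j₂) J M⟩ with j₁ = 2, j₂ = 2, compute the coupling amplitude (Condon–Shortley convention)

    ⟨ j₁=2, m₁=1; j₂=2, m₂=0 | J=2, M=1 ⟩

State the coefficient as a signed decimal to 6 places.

-0.267261  (= −√(1/14))

j₁+j₂−J=2  J+j₁−j₂=2  J−j₁+j₂=2  j₁+j₂+J+1=7
(j₁±m₁, j₂±m₂, J±M) = (3,1,2,2,3,1)
P² = 8/7
sum k=0..1:
  [0] +1/4 = 1/4
  [1] −1/2 = -1/2
S = -1/4
C² = P²·S² = 1/14 ; C = -0.267261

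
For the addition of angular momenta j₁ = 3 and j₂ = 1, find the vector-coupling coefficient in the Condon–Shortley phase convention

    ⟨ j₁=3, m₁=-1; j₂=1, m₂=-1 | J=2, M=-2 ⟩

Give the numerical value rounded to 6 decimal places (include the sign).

j₁+j₂−J=2  J+j₁−j₂=4  J−j₁+j₂=0  j₁+j₂+J+1=7
(j₁±m₁, j₂±m₂, J±M) = (2,4,0,2,0,4)
P² = 768/7
sum k=0..0:
  [0] +1/48 = 1/48
S = 1/48
C² = P²·S² = 1/21 ; C = +0.218218

+0.218218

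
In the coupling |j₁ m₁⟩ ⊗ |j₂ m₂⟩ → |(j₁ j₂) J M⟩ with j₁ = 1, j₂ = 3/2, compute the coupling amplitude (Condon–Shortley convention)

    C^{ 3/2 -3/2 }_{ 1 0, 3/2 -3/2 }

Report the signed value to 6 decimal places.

+0.774597  (= +√(3/5))

√[4·1!1!2!/5! · 1!1!0!3!0!3!] = √(12/5)
  +(−1)^0/∏(0,1,1,0,0,2)! = 1/2  (running 1/2)
⟨..|..⟩ = √(12/5)·(1/2) = +0.774597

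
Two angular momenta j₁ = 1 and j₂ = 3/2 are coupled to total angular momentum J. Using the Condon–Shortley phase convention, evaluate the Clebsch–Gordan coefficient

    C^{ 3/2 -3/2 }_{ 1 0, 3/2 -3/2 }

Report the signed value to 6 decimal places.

+0.774597

j₁+j₂−J=1  J+j₁−j₂=1  J−j₁+j₂=2  j₁+j₂+J+1=5
(j₁±m₁, j₂±m₂, J±M) = (1,1,0,3,0,3)
P² = 12/5
sum k=0..0:
  [0] +1/2 = 1/2
S = 1/2
C² = P²·S² = 3/5 ; C = +0.774597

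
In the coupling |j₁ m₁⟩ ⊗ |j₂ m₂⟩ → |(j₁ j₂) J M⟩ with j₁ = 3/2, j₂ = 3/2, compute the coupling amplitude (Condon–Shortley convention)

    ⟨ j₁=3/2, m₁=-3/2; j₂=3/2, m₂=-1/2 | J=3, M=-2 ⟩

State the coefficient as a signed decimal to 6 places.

+√(1/2) = +0.707107

j₁+j₂−J=0  J+j₁−j₂=3  J−j₁+j₂=3  j₁+j₂+J+1=7
(j₁±m₁, j₂±m₂, J±M) = (0,3,1,2,1,5)
P² = 72
sum k=0..0:
  [0] +1/12 = 1/12
S = 1/12
C² = P²·S² = 1/2 ; C = +0.707107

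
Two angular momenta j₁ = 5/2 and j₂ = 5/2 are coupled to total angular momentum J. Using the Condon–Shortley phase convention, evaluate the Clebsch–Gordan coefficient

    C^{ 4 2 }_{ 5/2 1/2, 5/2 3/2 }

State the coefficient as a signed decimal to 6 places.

triangle: 1!·4!·4!/10! = 576/3628800
(j±m)!: 3!·2!·4!·1!·6!·2! = 414720
prefactor² = (2J+1)·Δ·N² = 20736/35
  k=0: +1/(0!·1!·2!·4!·2!·0!) = 1/96
  k=1: −1/(1!·0!·1!·3!·3!·1!) = -1/36
Σ = -5/288  ⇒  CG² = 20736/35·(-5/288)² = 5/28
CG = −√(5/28) = -0.422577

-0.422577  (= −√(5/28))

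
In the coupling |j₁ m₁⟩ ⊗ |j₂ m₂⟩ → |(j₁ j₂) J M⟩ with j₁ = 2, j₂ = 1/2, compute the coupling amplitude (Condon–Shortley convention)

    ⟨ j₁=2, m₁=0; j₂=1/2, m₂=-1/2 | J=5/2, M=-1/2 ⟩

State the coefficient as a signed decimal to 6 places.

+√(3/5) = +0.774597

triangle: 0!·4!·1!/6! = 24/720
(j±m)!: 2!·2!·0!·1!·2!·3! = 48
prefactor² = (2J+1)·Δ·N² = 48/5
  k=0: +1/(0!·0!·2!·0!·2!·1!) = 1/4
Σ = 1/4  ⇒  CG² = 48/5·1/4² = 3/5
CG = +√(3/5) = +0.774597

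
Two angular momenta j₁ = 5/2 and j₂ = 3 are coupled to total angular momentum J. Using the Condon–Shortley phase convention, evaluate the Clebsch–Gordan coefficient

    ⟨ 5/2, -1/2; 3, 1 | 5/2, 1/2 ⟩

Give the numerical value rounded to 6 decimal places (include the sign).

triangle: 3!*2!*3!/9! = 72/362880
(j±m)!: 2!*3!*4!*2!*3!*2! = 6912
prefactor² = (2J+1)*Δ*N² = 288/35
  k=1: −1/(1!*2!*2!*3!*0!*0!) = -1/24
  k=2: +1/(2!*1!*1!*2!*1!*1!) = 1/4
  k=3: −1/(3!*0!*0!*1!*2!*2!) = -1/24
Σ = 1/6  ⇒  CG² = 288/35*1/6² = 8/35
CG = +√(8/35) = +0.478091

+0.478091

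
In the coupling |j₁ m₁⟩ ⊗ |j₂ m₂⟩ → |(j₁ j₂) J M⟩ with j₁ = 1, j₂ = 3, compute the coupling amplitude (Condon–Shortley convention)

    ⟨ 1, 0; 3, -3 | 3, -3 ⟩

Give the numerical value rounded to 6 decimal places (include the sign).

√[7·1!1!5!/8! · 1!1!0!6!0!6!] = √(10800)
  +(−1)^0/∏(0,1,1,0,0,5)! = 1/120  (running 1/120)
⟨..|..⟩ = √(10800)·(1/120) = +0.866025

+0.866025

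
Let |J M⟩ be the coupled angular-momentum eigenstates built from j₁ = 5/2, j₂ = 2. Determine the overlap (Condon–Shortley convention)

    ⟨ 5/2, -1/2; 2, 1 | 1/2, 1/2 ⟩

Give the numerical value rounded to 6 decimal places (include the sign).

−√(2/15) ≈ -0.365148

j₁+j₂−J=4  J+j₁−j₂=1  J−j₁+j₂=0  j₁+j₂+J+1=6
(j₁±m₁, j₂±m₂, J±M) = (2,3,3,1,1,0)
P² = 24/5
sum k=3..3:
  [3] −1/6 = -1/6
S = -1/6
C² = P²·S² = 2/15 ; C = -0.365148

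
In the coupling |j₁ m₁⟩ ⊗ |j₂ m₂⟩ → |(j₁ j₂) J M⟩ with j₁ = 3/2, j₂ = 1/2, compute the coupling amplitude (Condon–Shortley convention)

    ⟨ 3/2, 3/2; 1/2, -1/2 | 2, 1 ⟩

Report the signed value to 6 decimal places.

j₁+j₂−J=0  J+j₁−j₂=3  J−j₁+j₂=1  j₁+j₂+J+1=5
(j₁±m₁, j₂±m₂, J±M) = (3,0,0,1,3,1)
P² = 9
sum k=0..0:
  [0] +1/6 = 1/6
S = 1/6
C² = P²·S² = 1/4 ; C = +0.500000

+√(1/4) ≈ +0.500000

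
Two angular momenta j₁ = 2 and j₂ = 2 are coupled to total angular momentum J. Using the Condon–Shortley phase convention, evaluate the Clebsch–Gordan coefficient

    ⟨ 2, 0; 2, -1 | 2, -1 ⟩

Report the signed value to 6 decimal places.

j₁+j₂−J=2  J+j₁−j₂=2  J−j₁+j₂=2  j₁+j₂+J+1=7
(j₁±m₁, j₂±m₂, J±M) = (2,2,1,3,1,3)
P² = 8/7
sum k=0..1:
  [0] +1/4 = 1/4
  [1] −1/2 = -1/2
S = -1/4
C² = P²·S² = 1/14 ; C = -0.267261

−√(1/14) ≈ -0.267261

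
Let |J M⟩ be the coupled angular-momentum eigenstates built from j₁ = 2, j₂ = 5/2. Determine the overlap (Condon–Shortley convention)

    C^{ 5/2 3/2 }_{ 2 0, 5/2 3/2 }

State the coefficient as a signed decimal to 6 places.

triangle: 2!·2!·3!/8! = 24/40320
(j±m)!: 2!·2!·4!·1!·4!·1! = 2304
prefactor² = (2J+1)·Δ·N² = 288/35
  k=1: −1/(1!·1!·1!·3!·1!·0!) = -1/6
  k=2: +1/(2!·0!·0!·2!·2!·1!) = 1/8
Σ = -1/24  ⇒  CG² = 288/35·(-1/24)² = 1/70
CG = −√(1/70) = -0.119523

-0.119523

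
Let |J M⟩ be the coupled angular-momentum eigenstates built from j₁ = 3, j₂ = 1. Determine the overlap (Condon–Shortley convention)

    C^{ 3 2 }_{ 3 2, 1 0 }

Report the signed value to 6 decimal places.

triangle: 1!×5!×1!/8! = 120/40320
(j±m)!: 5!×1!×1!×1!×5!×1! = 14400
prefactor² = (2J+1)×Δ×N² = 300
  k=0: +1/(0!×1!×1!×1!×4!×0!) = 1/24
  k=1: −1/(1!×0!×0!×0!×5!×1!) = -1/120
Σ = 1/30  ⇒  CG² = 300×1/30² = 1/3
CG = +√(1/3) = +0.577350

+0.577350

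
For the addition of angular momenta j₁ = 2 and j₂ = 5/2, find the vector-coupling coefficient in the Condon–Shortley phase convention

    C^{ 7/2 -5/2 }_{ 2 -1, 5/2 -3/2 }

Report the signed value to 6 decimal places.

j₁+j₂−J=1  J+j₁−j₂=3  J−j₁+j₂=4  j₁+j₂+J+1=9
(j₁±m₁, j₂±m₂, J±M) = (1,3,1,4,1,6)
P² = 2304/7
sum k=0..1:
  [0] +1/36 = 1/36
  [1] −1/48 = -1/48
S = 1/144
C² = P²·S² = 1/63 ; C = +0.125988

+√(1/63) ≈ +0.125988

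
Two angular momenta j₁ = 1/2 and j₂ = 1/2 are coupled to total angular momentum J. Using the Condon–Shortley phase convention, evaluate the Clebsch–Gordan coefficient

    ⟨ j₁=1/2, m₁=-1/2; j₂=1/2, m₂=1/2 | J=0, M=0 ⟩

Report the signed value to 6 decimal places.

-0.707107

triangle: 1!·0!·0!/2! = 1/2
(j±m)!: 0!·1!·1!·0!·0!·0! = 1
prefactor² = (2J+1)·Δ·N² = 1/2
  k=1: −1/(1!·0!·0!·0!·0!·0!) = -1
Σ = -1  ⇒  CG² = 1/2·(-1)² = 1/2
CG = −√(1/2) = -0.707107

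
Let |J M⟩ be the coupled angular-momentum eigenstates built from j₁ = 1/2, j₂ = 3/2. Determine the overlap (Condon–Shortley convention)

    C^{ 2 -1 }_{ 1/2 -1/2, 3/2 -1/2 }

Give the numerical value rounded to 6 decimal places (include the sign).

triangle: 0!×1!×3!/5! = 6/120
(j±m)!: 0!×1!×1!×2!×1!×3! = 12
prefactor² = (2J+1)×Δ×N² = 3
  k=0: +1/(0!×0!×1!×1!×0!×2!) = 1/2
Σ = 1/2  ⇒  CG² = 3×1/2² = 3/4
CG = +√(3/4) = +0.866025

+√(3/4) ≈ +0.866025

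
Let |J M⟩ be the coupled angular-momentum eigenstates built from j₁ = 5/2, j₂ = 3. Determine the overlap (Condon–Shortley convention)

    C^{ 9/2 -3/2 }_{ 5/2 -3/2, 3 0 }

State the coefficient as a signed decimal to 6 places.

-0.540562

triangle: 1!*4!*5!/11! = 2880/39916800
(j±m)!: 1!*4!*3!*3!*3!*6! = 3732480
prefactor² = (2J+1)*Δ*N² = 207360/77
  k=0: +1/(0!*1!*4!*3!*0!*2!) = 1/288
  k=1: −1/(1!*0!*3!*2!*1!*3!) = -1/72
Σ = -1/96  ⇒  CG² = 207360/77*(-1/96)² = 45/154
CG = −√(45/154) = -0.540562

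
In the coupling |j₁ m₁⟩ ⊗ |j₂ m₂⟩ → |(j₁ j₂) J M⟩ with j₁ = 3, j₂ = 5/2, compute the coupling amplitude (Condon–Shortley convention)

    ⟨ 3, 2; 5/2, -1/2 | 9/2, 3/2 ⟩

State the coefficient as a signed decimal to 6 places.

j₁+j₂−J=1  J+j₁−j₂=5  J−j₁+j₂=4  j₁+j₂+J+1=11
(j₁±m₁, j₂±m₂, J±M) = (5,1,2,3,6,3)
P² = 345600/77
sum k=0..1:
  [0] +1/96 = 1/96
  [1] −1/720 = -1/720
S = 13/1440
C² = P²·S² = 169/462 ; C = +0.604815

+0.604815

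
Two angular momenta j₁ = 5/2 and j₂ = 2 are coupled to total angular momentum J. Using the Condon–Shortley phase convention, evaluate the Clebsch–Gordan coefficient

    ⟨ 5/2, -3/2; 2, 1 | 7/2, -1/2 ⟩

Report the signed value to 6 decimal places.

−√(121/315) ≈ -0.619780

triangle: 1!×4!×3!/9! = 144/362880
(j±m)!: 1!×4!×3!×1!×3!×4! = 20736
prefactor² = (2J+1)×Δ×N² = 2304/35
  k=0: +1/(0!×1!×4!×3!×0!×0!) = 1/144
  k=1: −1/(1!×0!×3!×2!×1!×1!) = -1/12
Σ = -11/144  ⇒  CG² = 2304/35×(-11/144)² = 121/315
CG = −√(121/315) = -0.619780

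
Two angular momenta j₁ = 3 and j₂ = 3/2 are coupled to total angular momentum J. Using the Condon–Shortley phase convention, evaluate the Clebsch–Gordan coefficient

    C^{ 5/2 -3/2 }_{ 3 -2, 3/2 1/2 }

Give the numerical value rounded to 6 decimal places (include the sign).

j₁+j₂−J=2  J+j₁−j₂=4  J−j₁+j₂=1  j₁+j₂+J+1=8
(j₁±m₁, j₂±m₂, J±M) = (1,5,2,1,1,4)
P² = 288/7
sum k=1..2:
  [1] −1/24 = -1/24
  [2] +1/12 = 1/12
S = 1/24
C² = P²·S² = 1/14 ; C = +0.267261

+0.267261  (= +√(1/14))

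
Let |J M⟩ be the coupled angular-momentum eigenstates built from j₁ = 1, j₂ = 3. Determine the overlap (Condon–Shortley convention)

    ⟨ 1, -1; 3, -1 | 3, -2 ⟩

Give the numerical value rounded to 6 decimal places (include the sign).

-0.645497  (= −√(5/12))

√[7·1!1!5!/8! · 0!2!2!4!1!5!] = √(240)
  +(−1)^1/∏(1,0,1,1,0,4)! = -1/24  (running -1/24)
⟨..|..⟩ = √(240)·(-1/24) = -0.645497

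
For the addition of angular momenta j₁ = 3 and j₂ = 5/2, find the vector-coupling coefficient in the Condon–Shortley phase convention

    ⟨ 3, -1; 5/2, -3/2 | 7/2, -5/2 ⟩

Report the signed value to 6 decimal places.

j₁+j₂−J=2  J+j₁−j₂=4  J−j₁+j₂=3  j₁+j₂+J+1=10
(j₁±m₁, j₂±m₂, J±M) = (2,4,1,4,1,6)
P² = 18432/35
sum k=0..1:
  [0] +1/96 = 1/96
  [1] −1/36 = -1/36
S = -5/288
C² = P²·S² = 10/63 ; C = -0.398410

−√(10/63) = -0.398410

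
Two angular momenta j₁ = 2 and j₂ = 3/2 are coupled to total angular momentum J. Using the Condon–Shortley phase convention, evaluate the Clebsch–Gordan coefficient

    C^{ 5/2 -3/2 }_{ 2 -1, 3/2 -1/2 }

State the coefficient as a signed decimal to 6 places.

-0.169031  (= −√(1/35))

triangle: 1!·3!·2!/7! = 12/5040
(j±m)!: 1!·3!·1!·2!·1!·4! = 288
prefactor² = (2J+1)·Δ·N² = 144/35
  k=0: +1/(0!·1!·3!·1!·0!·1!) = 1/6
  k=1: −1/(1!·0!·2!·0!·1!·2!) = -1/4
Σ = -1/12  ⇒  CG² = 144/35·(-1/12)² = 1/35
CG = −√(1/35) = -0.169031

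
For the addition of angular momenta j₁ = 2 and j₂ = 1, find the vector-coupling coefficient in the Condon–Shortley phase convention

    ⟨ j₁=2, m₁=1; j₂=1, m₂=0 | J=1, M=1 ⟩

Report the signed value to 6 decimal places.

-0.547723

triangle: 2!×2!×0!/5! = 4/120
(j±m)!: 3!×1!×1!×1!×2!×0! = 12
prefactor² = (2J+1)×Δ×N² = 6/5
  k=1: −1/(1!×1!×0!×0!×2!×0!) = -1/2
Σ = -1/2  ⇒  CG² = 6/5×(-1/2)² = 3/10
CG = −√(3/10) = -0.547723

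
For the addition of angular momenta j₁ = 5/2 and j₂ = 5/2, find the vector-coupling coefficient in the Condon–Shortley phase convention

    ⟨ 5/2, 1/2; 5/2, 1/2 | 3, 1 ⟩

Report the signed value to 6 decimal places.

√[7·2!3!3!/9! · 3!2!3!2!4!2!] = √(48/5)
  +(−1)^0/∏(0,2,2,3,1,0)! = 1/24  (running 1/24)
  +(−1)^1/∏(1,1,1,2,2,1)! = -1/4  (running -5/24)
  +(−1)^2/∏(2,0,0,1,3,2)! = 1/24  (running -1/6)
⟨..|..⟩ = √(48/5)·(-1/6) = -0.516398

-0.516398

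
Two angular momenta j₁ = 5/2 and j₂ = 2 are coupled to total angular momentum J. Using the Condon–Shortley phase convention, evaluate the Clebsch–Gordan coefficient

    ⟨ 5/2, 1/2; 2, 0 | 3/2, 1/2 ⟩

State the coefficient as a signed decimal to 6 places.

triangle: 3!×2!×1!/7! = 12/5040
(j±m)!: 3!×2!×2!×2!×2!×1! = 96
prefactor² = (2J+1)×Δ×N² = 32/35
  k=1: −1/(1!×2!×1!×1!×1!×0!) = -1/2
  k=2: +1/(2!×1!×0!×0!×2!×1!) = 1/4
Σ = -1/4  ⇒  CG² = 32/35×(-1/4)² = 2/35
CG = −√(2/35) = -0.239046

−√(2/35) ≈ -0.239046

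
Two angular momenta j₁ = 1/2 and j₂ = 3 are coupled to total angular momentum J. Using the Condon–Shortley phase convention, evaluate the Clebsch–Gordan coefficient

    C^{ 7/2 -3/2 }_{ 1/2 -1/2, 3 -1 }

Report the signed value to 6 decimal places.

√[8·0!1!6!/8! · 0!1!2!4!2!5!] = √(11520/7)
  +(−1)^0/∏(0,0,1,2,0,4)! = 1/48  (running 1/48)
⟨..|..⟩ = √(11520/7)·(1/48) = +0.845154

+√(5/7) = +0.845154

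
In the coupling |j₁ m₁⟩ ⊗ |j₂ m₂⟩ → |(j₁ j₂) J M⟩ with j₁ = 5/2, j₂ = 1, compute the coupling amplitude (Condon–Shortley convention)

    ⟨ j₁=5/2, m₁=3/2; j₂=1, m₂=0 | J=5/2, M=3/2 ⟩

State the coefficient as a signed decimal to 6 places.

j₁+j₂−J=1  J+j₁−j₂=4  J−j₁+j₂=1  j₁+j₂+J+1=7
(j₁±m₁, j₂±m₂, J±M) = (4,1,1,1,4,1)
P² = 576/35
sum k=0..1:
  [0] +1/6 = 1/6
  [1] −1/24 = -1/24
S = 1/8
C² = P²·S² = 9/35 ; C = +0.507093

+√(9/35) ≈ +0.507093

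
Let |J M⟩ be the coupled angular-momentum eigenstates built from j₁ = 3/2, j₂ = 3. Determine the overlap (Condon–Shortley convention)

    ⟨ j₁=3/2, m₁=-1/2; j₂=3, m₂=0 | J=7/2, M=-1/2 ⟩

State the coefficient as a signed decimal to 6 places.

−√(2/21) ≈ -0.308607

triangle: 1!×2!×5!/9! = 240/362880
(j±m)!: 1!×2!×3!×3!×3!×4! = 10368
prefactor² = (2J+1)×Δ×N² = 384/7
  k=0: +1/(0!×1!×2!×3!×0!×2!) = 1/24
  k=1: −1/(1!×0!×1!×2!×1!×3!) = -1/12
Σ = -1/24  ⇒  CG² = 384/7×(-1/24)² = 2/21
CG = −√(2/21) = -0.308607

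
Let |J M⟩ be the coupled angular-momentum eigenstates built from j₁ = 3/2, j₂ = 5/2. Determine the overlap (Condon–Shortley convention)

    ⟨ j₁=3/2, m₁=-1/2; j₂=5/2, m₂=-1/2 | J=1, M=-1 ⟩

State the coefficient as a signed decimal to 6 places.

+0.387298

j₁+j₂−J=3  J+j₁−j₂=0  J−j₁+j₂=2  j₁+j₂+J+1=6
(j₁±m₁, j₂±m₂, J±M) = (1,2,2,3,0,2)
P² = 12/5
sum k=2..2:
  [2] +1/4 = 1/4
S = 1/4
C² = P²·S² = 3/20 ; C = +0.387298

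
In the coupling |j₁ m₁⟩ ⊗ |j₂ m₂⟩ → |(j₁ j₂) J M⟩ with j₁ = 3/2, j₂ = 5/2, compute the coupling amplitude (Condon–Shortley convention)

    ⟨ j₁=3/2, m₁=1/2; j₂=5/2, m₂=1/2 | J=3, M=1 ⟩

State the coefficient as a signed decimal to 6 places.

+0.129099  (= +√(1/60))

√[7·1!2!4!/8! · 2!1!3!2!4!2!] = √(48/5)
  +(−1)^0/∏(0,1,1,3,1,1)! = 1/6  (running 1/6)
  +(−1)^1/∏(1,0,0,2,2,2)! = -1/8  (running 1/24)
⟨..|..⟩ = √(48/5)·(1/24) = +0.129099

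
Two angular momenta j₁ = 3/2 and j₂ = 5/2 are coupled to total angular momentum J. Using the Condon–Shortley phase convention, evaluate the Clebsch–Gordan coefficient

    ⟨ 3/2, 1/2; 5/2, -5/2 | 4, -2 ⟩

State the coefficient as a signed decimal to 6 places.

√[9·0!3!5!/9! · 2!1!0!5!2!6!] = √(43200/7)
  +(−1)^0/∏(0,0,1,0,2,5)! = 1/240  (running 1/240)
⟨..|..⟩ = √(43200/7)·(1/240) = +0.327327

+0.327327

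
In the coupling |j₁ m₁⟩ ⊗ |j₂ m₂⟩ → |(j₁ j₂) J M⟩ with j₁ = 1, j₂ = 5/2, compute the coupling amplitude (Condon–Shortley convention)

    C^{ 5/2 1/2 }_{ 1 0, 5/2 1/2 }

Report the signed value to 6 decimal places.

−√(1/35) = -0.169031

√[6·1!1!4!/7! · 1!1!3!2!3!2!] = √(144/35)
  +(−1)^0/∏(0,1,1,3,0,1)! = 1/6  (running 1/6)
  +(−1)^1/∏(1,0,0,2,1,2)! = -1/4  (running -1/12)
⟨..|..⟩ = √(144/35)·(-1/12) = -0.169031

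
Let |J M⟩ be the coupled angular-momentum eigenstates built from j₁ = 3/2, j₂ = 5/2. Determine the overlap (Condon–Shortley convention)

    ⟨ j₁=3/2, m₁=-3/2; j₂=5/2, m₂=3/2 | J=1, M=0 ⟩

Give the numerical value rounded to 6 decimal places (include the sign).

j₁+j₂−J=3  J+j₁−j₂=0  J−j₁+j₂=2  j₁+j₂+J+1=6
(j₁±m₁, j₂±m₂, J±M) = (0,3,4,1,1,1)
P² = 36/5
sum k=3..3:
  [3] −1/6 = -1/6
S = -1/6
C² = P²·S² = 1/5 ; C = -0.447214

−√(1/5) ≈ -0.447214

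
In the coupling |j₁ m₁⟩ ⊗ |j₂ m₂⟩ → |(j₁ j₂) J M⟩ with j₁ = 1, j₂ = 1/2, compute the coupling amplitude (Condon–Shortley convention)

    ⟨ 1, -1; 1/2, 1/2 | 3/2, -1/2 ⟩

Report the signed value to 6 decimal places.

j₁+j₂−J=0  J+j₁−j₂=2  J−j₁+j₂=1  j₁+j₂+J+1=4
(j₁±m₁, j₂±m₂, J±M) = (0,2,1,0,1,2)
P² = 4/3
sum k=0..0:
  [0] +1/2 = 1/2
S = 1/2
C² = P²·S² = 1/3 ; C = +0.577350

+0.577350  (= +√(1/3))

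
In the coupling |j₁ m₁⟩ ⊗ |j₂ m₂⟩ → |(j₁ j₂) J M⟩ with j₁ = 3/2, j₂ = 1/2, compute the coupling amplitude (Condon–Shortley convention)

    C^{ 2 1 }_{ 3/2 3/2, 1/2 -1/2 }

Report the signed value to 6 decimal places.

j₁+j₂−J=0  J+j₁−j₂=3  J−j₁+j₂=1  j₁+j₂+J+1=5
(j₁±m₁, j₂±m₂, J±M) = (3,0,0,1,3,1)
P² = 9
sum k=0..0:
  [0] +1/6 = 1/6
S = 1/6
C² = P²·S² = 1/4 ; C = +0.500000

+0.500000  (= +√(1/4))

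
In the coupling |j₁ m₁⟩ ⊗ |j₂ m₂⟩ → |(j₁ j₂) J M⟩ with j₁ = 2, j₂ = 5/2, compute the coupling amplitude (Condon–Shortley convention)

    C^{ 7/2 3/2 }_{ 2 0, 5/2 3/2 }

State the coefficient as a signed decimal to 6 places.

−√(2/7) = -0.534522

triangle: 1!·3!·4!/9! = 144/362880
(j±m)!: 2!·2!·4!·1!·5!·2! = 23040
prefactor² = (2J+1)·Δ·N² = 512/7
  k=0: +1/(0!·1!·2!·4!·1!·0!) = 1/48
  k=1: −1/(1!·0!·1!·3!·2!·1!) = -1/12
Σ = -1/16  ⇒  CG² = 512/7·(-1/16)² = 2/7
CG = −√(2/7) = -0.534522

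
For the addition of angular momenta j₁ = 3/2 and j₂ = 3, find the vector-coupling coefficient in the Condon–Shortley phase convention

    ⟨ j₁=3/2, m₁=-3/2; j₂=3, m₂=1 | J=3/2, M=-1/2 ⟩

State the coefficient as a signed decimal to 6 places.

−√(4/35) ≈ -0.338062

√[4·3!0!3!/7! · 0!3!4!2!1!2!] = √(576/35)
  +(−1)^3/∏(3,0,0,1,0,2)! = -1/12  (running -1/12)
⟨..|..⟩ = √(576/35)·(-1/12) = -0.338062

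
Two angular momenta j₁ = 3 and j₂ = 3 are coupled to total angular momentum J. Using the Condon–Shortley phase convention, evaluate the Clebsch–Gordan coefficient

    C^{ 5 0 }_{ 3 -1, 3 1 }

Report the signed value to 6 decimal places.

√[11·1!5!5!/12! · 2!4!4!2!5!5!] = √(76800/7)
  +(−1)^0/∏(0,1,4,4,1,1)! = 1/576  (running 1/576)
  +(−1)^1/∏(1,0,3,3,2,2)! = -1/144  (running -1/192)
⟨..|..⟩ = √(76800/7)·(-1/192) = -0.545545

-0.545545  (= −√(25/84))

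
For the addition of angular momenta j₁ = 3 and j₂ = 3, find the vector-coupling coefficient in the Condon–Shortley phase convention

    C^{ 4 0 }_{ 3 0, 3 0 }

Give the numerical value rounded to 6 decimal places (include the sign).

−√(18/77) ≈ -0.483494

j₁+j₂−J=2  J+j₁−j₂=4  J−j₁+j₂=4  j₁+j₂+J+1=11
(j₁±m₁, j₂±m₂, J±M) = (3,3,3,3,4,4)
P² = 373248/1925
sum k=0..2:
  [0] +1/72 = 1/72
  [1] −1/16 = -1/16
  [2] +1/72 = 1/72
S = -5/144
C² = P²·S² = 18/77 ; C = -0.483494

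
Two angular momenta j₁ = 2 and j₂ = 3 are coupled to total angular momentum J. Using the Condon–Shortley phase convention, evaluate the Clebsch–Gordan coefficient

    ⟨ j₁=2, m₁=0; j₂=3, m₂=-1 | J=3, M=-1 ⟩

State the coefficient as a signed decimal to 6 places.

−√(3/20) ≈ -0.387298

√[7·2!2!4!/9! · 2!2!2!4!2!4!] = √(256/15)
  +(−1)^0/∏(0,2,2,2,0,2)! = 1/16  (running 1/16)
  +(−1)^1/∏(1,1,1,1,1,3)! = -1/6  (running -5/48)
  +(−1)^2/∏(2,0,0,0,2,4)! = 1/96  (running -3/32)
⟨..|..⟩ = √(256/15)·(-3/32) = -0.387298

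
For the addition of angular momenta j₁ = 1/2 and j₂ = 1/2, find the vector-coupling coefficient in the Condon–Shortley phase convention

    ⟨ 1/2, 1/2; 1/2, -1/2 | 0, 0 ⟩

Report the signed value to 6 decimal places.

j₁+j₂−J=1  J+j₁−j₂=0  J−j₁+j₂=0  j₁+j₂+J+1=2
(j₁±m₁, j₂±m₂, J±M) = (1,0,0,1,0,0)
P² = 1/2
sum k=0..0:
  [0] +1/1 = 1
S = 1
C² = P²·S² = 1/2 ; C = +0.707107

+√(1/2) ≈ +0.707107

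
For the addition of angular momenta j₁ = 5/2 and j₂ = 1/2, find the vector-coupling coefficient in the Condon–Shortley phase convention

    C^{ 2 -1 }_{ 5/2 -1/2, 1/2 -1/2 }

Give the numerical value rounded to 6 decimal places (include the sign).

+√(1/3) = +0.577350

triangle: 1!*4!*0!/6! = 24/720
(j±m)!: 2!*3!*0!*1!*1!*3! = 72
prefactor² = (2J+1)*Δ*N² = 12
  k=0: +1/(0!*1!*3!*0!*1!*0!) = 1/6
Σ = 1/6  ⇒  CG² = 12*1/6² = 1/3
CG = +√(1/3) = +0.577350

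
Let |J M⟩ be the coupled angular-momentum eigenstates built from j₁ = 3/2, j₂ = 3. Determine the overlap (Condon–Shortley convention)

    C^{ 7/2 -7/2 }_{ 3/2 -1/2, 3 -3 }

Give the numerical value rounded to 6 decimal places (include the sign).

+0.816497

j₁+j₂−J=1  J+j₁−j₂=2  J−j₁+j₂=5  j₁+j₂+J+1=9
(j₁±m₁, j₂±m₂, J±M) = (1,2,0,6,0,7)
P² = 38400
sum k=0..0:
  [0] +1/240 = 1/240
S = 1/240
C² = P²·S² = 2/3 ; C = +0.816497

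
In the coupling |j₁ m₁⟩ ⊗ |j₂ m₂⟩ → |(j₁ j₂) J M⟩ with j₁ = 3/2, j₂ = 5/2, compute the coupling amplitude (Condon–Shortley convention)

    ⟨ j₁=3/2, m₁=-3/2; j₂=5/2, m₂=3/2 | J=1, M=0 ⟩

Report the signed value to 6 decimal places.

−√(1/5) = -0.447214

triangle: 3!×0!×2!/6! = 12/720
(j±m)!: 0!×3!×4!×1!×1!×1! = 144
prefactor² = (2J+1)×Δ×N² = 36/5
  k=3: −1/(3!×0!×0!×1!×0!×1!) = -1/6
Σ = -1/6  ⇒  CG² = 36/5×(-1/6)² = 1/5
CG = −√(1/5) = -0.447214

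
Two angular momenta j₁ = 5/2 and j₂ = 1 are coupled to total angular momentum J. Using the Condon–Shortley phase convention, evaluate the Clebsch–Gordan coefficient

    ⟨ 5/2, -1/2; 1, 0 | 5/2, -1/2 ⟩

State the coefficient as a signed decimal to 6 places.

−√(1/35) ≈ -0.169031

√[6·1!4!1!/7! · 2!3!1!1!2!3!] = √(144/35)
  +(−1)^0/∏(0,1,3,1,1,0)! = 1/6  (running 1/6)
  +(−1)^1/∏(1,0,2,0,2,1)! = -1/4  (running -1/12)
⟨..|..⟩ = √(144/35)·(-1/12) = -0.169031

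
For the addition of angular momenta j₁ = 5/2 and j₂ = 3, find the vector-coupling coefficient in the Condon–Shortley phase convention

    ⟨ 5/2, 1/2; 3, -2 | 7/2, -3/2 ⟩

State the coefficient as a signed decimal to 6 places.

+√(2/21) ≈ +0.308607

triangle: 2!×3!×4!/10! = 288/3628800
(j±m)!: 3!×2!×1!×5!×2!×5! = 345600
prefactor² = (2J+1)×Δ×N² = 1536/7
  k=0: +1/(0!×2!×2!×1!×1!×3!) = 1/24
  k=1: −1/(1!×1!×1!×0!×2!×4!) = -1/48
Σ = 1/48  ⇒  CG² = 1536/7×1/48² = 2/21
CG = +√(2/21) = +0.308607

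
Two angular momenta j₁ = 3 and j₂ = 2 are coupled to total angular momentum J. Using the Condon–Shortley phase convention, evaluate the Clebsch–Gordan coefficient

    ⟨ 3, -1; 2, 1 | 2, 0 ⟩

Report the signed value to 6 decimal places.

j₁+j₂−J=3  J+j₁−j₂=3  J−j₁+j₂=1  j₁+j₂+J+1=8
(j₁±m₁, j₂±m₂, J±M) = (2,4,3,1,2,2)
P² = 36/7
sum k=2..3:
  [2] +1/4 = 1/4
  [3] −1/12 = -1/12
S = 1/6
C² = P²·S² = 1/7 ; C = +0.377964

+√(1/7) ≈ +0.377964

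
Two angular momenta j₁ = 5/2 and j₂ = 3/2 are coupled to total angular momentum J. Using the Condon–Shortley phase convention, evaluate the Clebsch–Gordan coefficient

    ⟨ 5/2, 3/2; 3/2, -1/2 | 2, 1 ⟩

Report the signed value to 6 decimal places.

+√(1/42) ≈ +0.154303

√[5·2!3!1!/7! · 4!1!1!2!3!1!] = √(24/7)
  +(−1)^0/∏(0,2,1,1,2,0)! = 1/4  (running 1/4)
  +(−1)^1/∏(1,1,0,0,3,1)! = -1/6  (running 1/12)
⟨..|..⟩ = √(24/7)·(1/12) = +0.154303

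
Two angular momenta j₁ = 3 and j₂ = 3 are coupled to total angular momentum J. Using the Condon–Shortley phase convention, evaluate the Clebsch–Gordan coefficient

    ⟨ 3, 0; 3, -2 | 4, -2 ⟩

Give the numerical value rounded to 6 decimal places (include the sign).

+0.139573

triangle: 2!*4!*4!/11! = 1152/39916800
(j±m)!: 3!*3!*1!*5!*2!*6! = 6220800
prefactor² = (2J+1)*Δ*N² = 124416/77
  k=0: +1/(0!*2!*3!*1!*1!*3!) = 1/72
  k=1: −1/(1!*1!*2!*0!*2!*4!) = -1/96
Σ = 1/288  ⇒  CG² = 124416/77*1/288² = 3/154
CG = +√(3/154) = +0.139573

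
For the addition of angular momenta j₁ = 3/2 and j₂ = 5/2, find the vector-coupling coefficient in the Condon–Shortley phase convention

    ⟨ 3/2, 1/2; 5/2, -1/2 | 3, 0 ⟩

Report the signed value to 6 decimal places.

+0.447214

√[7·1!2!4!/8! · 2!1!2!3!3!3!] = √(36/5)
  +(−1)^0/∏(0,1,1,2,1,2)! = 1/4  (running 1/4)
  +(−1)^1/∏(1,0,0,1,2,3)! = -1/12  (running 1/6)
⟨..|..⟩ = √(36/5)·(1/6) = +0.447214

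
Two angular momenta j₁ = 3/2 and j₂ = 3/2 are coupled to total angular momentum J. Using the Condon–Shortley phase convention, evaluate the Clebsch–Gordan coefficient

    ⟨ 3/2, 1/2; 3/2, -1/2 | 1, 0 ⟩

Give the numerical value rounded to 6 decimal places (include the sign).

−√(1/20) ≈ -0.223607

j₁+j₂−J=2  J+j₁−j₂=1  J−j₁+j₂=1  j₁+j₂+J+1=5
(j₁±m₁, j₂±m₂, J±M) = (2,1,1,2,1,1)
P² = 1/5
sum k=0..1:
  [0] +1/2 = 1/2
  [1] −1/1 = -1
S = -1/2
C² = P²·S² = 1/20 ; C = -0.223607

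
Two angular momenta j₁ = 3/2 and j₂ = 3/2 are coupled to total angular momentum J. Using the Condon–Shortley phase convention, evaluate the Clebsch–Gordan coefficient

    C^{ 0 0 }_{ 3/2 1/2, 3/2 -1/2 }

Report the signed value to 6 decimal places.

−√(1/4) = -0.500000

triangle: 3!×0!×0!/4! = 6/24
(j±m)!: 2!×1!×1!×2!×0!×0! = 4
prefactor² = (2J+1)×Δ×N² = 1
  k=1: −1/(1!×2!×0!×0!×0!×0!) = -1/2
Σ = -1/2  ⇒  CG² = 1×(-1/2)² = 1/4
CG = −√(1/4) = -0.500000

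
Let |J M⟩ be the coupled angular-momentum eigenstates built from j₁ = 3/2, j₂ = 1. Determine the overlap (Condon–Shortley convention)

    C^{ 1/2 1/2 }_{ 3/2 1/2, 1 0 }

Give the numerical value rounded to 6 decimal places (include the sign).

−√(1/3) = -0.577350

j₁+j₂−J=2  J+j₁−j₂=1  J−j₁+j₂=0  j₁+j₂+J+1=4
(j₁±m₁, j₂±m₂, J±M) = (2,1,1,1,1,0)
P² = 1/3
sum k=1..1:
  [1] −1/1 = -1
S = -1
C² = P²·S² = 1/3 ; C = -0.577350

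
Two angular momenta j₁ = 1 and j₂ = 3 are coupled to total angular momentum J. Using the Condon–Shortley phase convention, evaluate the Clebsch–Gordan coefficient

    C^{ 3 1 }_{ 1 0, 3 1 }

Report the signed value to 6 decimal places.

-0.288675

√[7·1!1!5!/8! · 1!1!4!2!4!2!] = √(48)
  +(−1)^0/∏(0,1,1,4,0,1)! = 1/24  (running 1/24)
  +(−1)^1/∏(1,0,0,3,1,2)! = -1/12  (running -1/24)
⟨..|..⟩ = √(48)·(-1/24) = -0.288675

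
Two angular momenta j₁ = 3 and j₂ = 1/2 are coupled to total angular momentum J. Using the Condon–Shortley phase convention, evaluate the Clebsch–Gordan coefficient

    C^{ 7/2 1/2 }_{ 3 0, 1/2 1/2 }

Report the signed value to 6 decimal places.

+√(4/7) ≈ +0.755929

√[8·0!6!1!/8! · 3!3!1!0!4!3!] = √(5184/7)
  +(−1)^0/∏(0,0,3,1,3,0)! = 1/36  (running 1/36)
⟨..|..⟩ = √(5184/7)·(1/36) = +0.755929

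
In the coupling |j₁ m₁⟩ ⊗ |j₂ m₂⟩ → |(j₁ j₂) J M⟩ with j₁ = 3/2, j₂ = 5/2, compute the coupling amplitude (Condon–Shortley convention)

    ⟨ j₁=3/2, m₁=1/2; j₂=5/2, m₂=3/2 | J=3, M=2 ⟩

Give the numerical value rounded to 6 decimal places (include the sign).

j₁+j₂−J=1  J+j₁−j₂=2  J−j₁+j₂=4  j₁+j₂+J+1=8
(j₁±m₁, j₂±m₂, J±M) = (2,1,4,1,5,1)
P² = 48
sum k=0..1:
  [0] +1/24 = 1/24
  [1] −1/12 = -1/12
S = -1/24
C² = P²·S² = 1/12 ; C = -0.288675

-0.288675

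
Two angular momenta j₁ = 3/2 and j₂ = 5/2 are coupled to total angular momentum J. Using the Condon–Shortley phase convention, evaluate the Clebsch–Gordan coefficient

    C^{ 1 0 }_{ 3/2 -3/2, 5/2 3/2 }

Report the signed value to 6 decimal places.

-0.447214  (= −√(1/5))

triangle: 3!·0!·2!/6! = 12/720
(j±m)!: 0!·3!·4!·1!·1!·1! = 144
prefactor² = (2J+1)·Δ·N² = 36/5
  k=3: −1/(3!·0!·0!·1!·0!·1!) = -1/6
Σ = -1/6  ⇒  CG² = 36/5·(-1/6)² = 1/5
CG = −√(1/5) = -0.447214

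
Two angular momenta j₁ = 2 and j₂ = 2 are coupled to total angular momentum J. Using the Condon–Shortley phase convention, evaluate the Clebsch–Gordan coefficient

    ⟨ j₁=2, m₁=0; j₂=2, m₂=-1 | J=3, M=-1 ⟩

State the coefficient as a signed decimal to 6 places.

triangle: 1!*3!*3!/8! = 36/40320
(j±m)!: 2!*2!*1!*3!*2!*4! = 1152
prefactor² = (2J+1)*Δ*N² = 36/5
  k=0: +1/(0!*1!*2!*1!*1!*2!) = 1/4
  k=1: −1/(1!*0!*1!*0!*2!*3!) = -1/12
Σ = 1/6  ⇒  CG² = 36/5*1/6² = 1/5
CG = +√(1/5) = +0.447214

+0.447214  (= +√(1/5))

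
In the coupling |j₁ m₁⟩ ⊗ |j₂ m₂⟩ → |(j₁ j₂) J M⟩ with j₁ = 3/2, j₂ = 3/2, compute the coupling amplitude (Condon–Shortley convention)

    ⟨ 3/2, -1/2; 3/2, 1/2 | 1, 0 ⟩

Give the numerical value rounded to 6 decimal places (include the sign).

√[3·2!1!1!/5! · 1!2!2!1!1!1!] = √(1/5)
  +(−1)^1/∏(1,1,1,1,0,0)! = -1  (running -1)
  +(−1)^2/∏(2,0,0,0,1,1)! = 1/2  (running -1/2)
⟨..|..⟩ = √(1/5)·(-1/2) = -0.223607

−√(1/20) = -0.223607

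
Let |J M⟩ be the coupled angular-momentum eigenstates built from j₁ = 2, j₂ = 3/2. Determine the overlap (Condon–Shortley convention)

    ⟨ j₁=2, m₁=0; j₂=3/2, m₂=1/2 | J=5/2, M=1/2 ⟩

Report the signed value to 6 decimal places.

triangle: 1!·3!·2!/7! = 12/5040
(j±m)!: 2!·2!·2!·1!·3!·2! = 96
prefactor² = (2J+1)·Δ·N² = 48/35
  k=0: +1/(0!·1!·2!·2!·1!·0!) = 1/4
  k=1: −1/(1!·0!·1!·1!·2!·1!) = -1/2
Σ = -1/4  ⇒  CG² = 48/35·(-1/4)² = 3/35
CG = −√(3/35) = -0.292770

−√(3/35) ≈ -0.292770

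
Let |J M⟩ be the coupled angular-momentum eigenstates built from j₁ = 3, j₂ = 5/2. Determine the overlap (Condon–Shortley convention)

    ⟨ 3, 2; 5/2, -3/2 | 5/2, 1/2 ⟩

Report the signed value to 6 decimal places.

+0.267261

triangle: 3!·3!·2!/9! = 72/362880
(j±m)!: 5!·1!·1!·4!·3!·2! = 34560
prefactor² = (2J+1)·Δ·N² = 288/7
  k=0: +1/(0!·3!·1!·1!·2!·1!) = 1/12
  k=1: −1/(1!·2!·0!·0!·3!·2!) = -1/24
Σ = 1/24  ⇒  CG² = 288/7·1/24² = 1/14
CG = +√(1/14) = +0.267261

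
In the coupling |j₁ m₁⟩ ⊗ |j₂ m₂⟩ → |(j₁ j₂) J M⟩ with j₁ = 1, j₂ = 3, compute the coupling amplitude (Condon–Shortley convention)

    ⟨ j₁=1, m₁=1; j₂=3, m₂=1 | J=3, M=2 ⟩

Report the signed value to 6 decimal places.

+√(5/12) = +0.645497

√[7·1!1!5!/8! · 2!0!4!2!5!1!] = √(240)
  +(−1)^0/∏(0,1,0,4,1,1)! = 1/24  (running 1/24)
⟨..|..⟩ = √(240)·(1/24) = +0.645497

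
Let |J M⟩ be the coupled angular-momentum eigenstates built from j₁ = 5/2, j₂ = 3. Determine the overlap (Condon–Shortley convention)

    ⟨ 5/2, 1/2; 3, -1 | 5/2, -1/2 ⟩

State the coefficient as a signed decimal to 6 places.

−√(8/35) = -0.478091

√[6·3!2!3!/9! · 3!2!2!4!2!3!] = √(288/35)
  +(−1)^0/∏(0,3,2,2,0,1)! = 1/24  (running 1/24)
  +(−1)^1/∏(1,2,1,1,1,2)! = -1/4  (running -5/24)
  +(−1)^2/∏(2,1,0,0,2,3)! = 1/24  (running -1/6)
⟨..|..⟩ = √(288/35)·(-1/6) = -0.478091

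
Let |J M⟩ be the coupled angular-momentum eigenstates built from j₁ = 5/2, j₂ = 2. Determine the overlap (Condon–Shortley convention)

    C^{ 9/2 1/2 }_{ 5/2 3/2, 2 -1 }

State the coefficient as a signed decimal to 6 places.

j₁+j₂−J=0  J+j₁−j₂=5  J−j₁+j₂=4  j₁+j₂+J+1=10
(j₁±m₁, j₂±m₂, J±M) = (4,1,1,3,5,4)
P² = 23040/7
sum k=0..0:
  [0] +1/144 = 1/144
S = 1/144
C² = P²·S² = 10/63 ; C = +0.398410

+0.398410  (= +√(10/63))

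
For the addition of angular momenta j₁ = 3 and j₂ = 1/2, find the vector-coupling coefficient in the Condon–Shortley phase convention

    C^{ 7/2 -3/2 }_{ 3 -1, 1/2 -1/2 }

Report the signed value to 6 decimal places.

√[8·0!6!1!/8! · 2!4!0!1!2!5!] = √(11520/7)
  +(−1)^0/∏(0,0,4,0,2,1)! = 1/48  (running 1/48)
⟨..|..⟩ = √(11520/7)·(1/48) = +0.845154

+√(5/7) = +0.845154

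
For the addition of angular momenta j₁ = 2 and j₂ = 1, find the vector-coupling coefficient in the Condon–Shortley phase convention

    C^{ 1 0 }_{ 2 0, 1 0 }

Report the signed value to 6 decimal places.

−√(2/5) ≈ -0.632456

triangle: 2!×2!×0!/5! = 4/120
(j±m)!: 2!×2!×1!×1!×1!×1! = 4
prefactor² = (2J+1)×Δ×N² = 2/5
  k=1: −1/(1!×1!×1!×0!×1!×0!) = -1
Σ = -1  ⇒  CG² = 2/5×(-1)² = 2/5
CG = −√(2/5) = -0.632456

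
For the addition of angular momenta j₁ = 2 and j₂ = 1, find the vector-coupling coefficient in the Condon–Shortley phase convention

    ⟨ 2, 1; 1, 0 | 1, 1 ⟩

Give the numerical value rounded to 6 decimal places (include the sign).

triangle: 2!·2!·0!/5! = 4/120
(j±m)!: 3!·1!·1!·1!·2!·0! = 12
prefactor² = (2J+1)·Δ·N² = 6/5
  k=1: −1/(1!·1!·0!·0!·2!·0!) = -1/2
Σ = -1/2  ⇒  CG² = 6/5·(-1/2)² = 3/10
CG = −√(3/10) = -0.547723

-0.547723  (= −√(3/10))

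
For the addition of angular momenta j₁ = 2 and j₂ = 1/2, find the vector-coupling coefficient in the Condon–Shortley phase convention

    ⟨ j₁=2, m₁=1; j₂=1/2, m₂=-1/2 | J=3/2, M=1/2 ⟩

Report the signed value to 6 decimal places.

triangle: 1!*3!*0!/5! = 6/120
(j±m)!: 3!*1!*0!*1!*2!*1! = 12
prefactor² = (2J+1)*Δ*N² = 12/5
  k=0: +1/(0!*1!*1!*0!*2!*0!) = 1/2
Σ = 1/2  ⇒  CG² = 12/5*1/2² = 3/5
CG = +√(3/5) = +0.774597

+√(3/5) = +0.774597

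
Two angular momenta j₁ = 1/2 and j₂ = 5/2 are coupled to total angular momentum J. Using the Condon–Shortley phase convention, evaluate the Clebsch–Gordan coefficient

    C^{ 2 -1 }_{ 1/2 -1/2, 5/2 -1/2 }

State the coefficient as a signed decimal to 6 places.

−√(1/3) ≈ -0.577350

j₁+j₂−J=1  J+j₁−j₂=0  J−j₁+j₂=4  j₁+j₂+J+1=6
(j₁±m₁, j₂±m₂, J±M) = (0,1,2,3,1,3)
P² = 12
sum k=1..1:
  [1] −1/6 = -1/6
S = -1/6
C² = P²·S² = 1/3 ; C = -0.577350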